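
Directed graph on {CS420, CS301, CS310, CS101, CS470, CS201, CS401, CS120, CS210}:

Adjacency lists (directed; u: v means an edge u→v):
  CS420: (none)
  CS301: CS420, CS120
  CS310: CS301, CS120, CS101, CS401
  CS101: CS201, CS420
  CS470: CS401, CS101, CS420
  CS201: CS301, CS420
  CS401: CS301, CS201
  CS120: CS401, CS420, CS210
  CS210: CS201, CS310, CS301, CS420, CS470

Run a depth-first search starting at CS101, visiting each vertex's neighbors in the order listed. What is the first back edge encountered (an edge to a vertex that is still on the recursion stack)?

DFS from CS101 (visiting each vertex's neighbors in the order listed); mark gray on enter, black on exit:
CS101 gray
  CS201 gray
    CS301 gray
      CS420 gray
      CS420 black
      CS120 gray
        CS401 gray
          CS401→CS301: CS301 is gray → back edge
First back edge: CS401 → CS301.

CS401->CS301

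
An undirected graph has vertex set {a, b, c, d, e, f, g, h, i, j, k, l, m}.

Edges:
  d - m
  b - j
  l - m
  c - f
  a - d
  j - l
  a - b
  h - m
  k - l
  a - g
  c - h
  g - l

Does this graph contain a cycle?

Yes

DFS, tracking each vertex's parent; an edge to a visited non-parent vertex closes a cycle.
Start from c:
visit c (parent –)
  visit h (parent c)
    h–c: parent, skip
    visit m (parent h)
      visit d (parent m)
        d–m: parent, skip
        visit a (parent d)
          a–d: parent, skip
          visit g (parent a)
            visit l (parent g)
              l–g: parent, skip
              l–m: m visited and ≠ parent → cycle
Cycle: m – d – a – g – l – m.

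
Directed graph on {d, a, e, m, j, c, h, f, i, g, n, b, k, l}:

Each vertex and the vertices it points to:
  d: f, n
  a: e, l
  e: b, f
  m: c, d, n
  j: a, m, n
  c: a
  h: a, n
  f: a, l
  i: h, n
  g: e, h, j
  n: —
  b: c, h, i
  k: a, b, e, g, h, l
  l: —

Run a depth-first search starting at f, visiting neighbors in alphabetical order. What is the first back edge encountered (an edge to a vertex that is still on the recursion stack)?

c→a

DFS from f (visiting neighbors in alphabetical order); mark gray on enter, black on exit:
f gray
  a gray
    e gray
      b gray
        c gray
          c→a: a is gray → back edge
First back edge: c → a.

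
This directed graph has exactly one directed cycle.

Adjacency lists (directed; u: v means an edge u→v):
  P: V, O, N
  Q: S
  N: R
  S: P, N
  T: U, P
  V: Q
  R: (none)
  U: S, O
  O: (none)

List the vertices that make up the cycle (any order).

DFS with gray/black marking from P:
P gray
  V gray
    Q gray
      S gray
        S→P: P is gray → back edge
Back edge closes the cycle P → V → Q → S → P; its vertices are {P, Q, S, V}.

P, Q, S, V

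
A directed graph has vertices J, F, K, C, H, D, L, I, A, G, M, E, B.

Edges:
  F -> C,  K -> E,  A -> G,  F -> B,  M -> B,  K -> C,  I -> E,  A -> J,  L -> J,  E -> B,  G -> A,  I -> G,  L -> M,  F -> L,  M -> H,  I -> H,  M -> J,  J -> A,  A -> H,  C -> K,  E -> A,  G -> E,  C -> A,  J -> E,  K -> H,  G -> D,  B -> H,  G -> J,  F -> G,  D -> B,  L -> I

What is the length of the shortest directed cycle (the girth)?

For each vertex v, BFS finds the shortest path from v back to v.
The shortest such closed walk is C → K → C, length 2.

2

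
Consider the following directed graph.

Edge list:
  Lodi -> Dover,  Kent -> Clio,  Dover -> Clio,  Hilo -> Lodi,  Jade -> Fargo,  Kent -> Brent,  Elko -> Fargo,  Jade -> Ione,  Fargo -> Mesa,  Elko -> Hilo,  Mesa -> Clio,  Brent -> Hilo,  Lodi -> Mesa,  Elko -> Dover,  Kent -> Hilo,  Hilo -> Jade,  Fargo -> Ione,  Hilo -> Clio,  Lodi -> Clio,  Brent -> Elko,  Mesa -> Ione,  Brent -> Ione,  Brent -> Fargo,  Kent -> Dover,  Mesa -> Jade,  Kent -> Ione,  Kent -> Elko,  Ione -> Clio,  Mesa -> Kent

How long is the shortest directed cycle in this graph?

3

For each vertex v, BFS finds the shortest path from v back to v.
The shortest such closed walk is Fargo → Mesa → Jade → Fargo, length 3.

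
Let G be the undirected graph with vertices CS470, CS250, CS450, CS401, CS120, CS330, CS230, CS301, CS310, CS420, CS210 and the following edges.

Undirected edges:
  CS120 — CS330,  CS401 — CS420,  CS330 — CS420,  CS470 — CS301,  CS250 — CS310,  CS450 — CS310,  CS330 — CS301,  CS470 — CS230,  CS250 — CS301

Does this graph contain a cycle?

No

DFS, tracking each vertex's parent; an edge to a visited non-parent vertex closes a cycle.
Start from CS450:
visit CS450 (parent –)
  visit CS310 (parent CS450)
    CS310–CS450: parent, skip
    visit CS250 (parent CS310)
      visit CS301 (parent CS250)
        visit CS470 (parent CS301)
          CS470–CS301: parent, skip
          visit CS230 (parent CS470)
            CS230–CS470: parent, skip
        CS301–CS250: parent, skip
        visit CS330 (parent CS301)
          visit CS120 (parent CS330)
            CS120–CS330: parent, skip
          visit CS420 (parent CS330)
            CS420–CS330: parent, skip
            visit CS401 (parent CS420)
              CS401–CS420: parent, skip
          CS330–CS301: parent, skip
      CS250–CS310: parent, skip
visit CS210 (parent –)
No non-parent visited neighbor found — the graph is a forest.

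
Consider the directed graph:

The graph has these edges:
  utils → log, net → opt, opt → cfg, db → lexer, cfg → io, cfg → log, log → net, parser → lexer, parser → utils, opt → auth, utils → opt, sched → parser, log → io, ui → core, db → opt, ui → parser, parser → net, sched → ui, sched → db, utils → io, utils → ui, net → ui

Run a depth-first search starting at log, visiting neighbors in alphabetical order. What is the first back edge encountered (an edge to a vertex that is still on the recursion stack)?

DFS from log (visiting neighbors in alphabetical order); mark gray on enter, black on exit:
log gray
  io gray
  io black
  net gray
    opt gray
      auth gray
      auth black
      cfg gray
        cfg→io: io black — skip
        cfg→log: log is gray → back edge
First back edge: cfg → log.

cfg→log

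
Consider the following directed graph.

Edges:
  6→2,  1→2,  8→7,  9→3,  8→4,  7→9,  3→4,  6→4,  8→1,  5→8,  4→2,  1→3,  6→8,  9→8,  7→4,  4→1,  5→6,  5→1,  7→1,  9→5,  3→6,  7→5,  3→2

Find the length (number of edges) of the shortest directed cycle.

3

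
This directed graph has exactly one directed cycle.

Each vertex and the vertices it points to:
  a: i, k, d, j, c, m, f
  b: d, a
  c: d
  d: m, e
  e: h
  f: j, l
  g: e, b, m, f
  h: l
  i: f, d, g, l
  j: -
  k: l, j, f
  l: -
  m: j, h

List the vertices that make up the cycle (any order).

a, b, g, i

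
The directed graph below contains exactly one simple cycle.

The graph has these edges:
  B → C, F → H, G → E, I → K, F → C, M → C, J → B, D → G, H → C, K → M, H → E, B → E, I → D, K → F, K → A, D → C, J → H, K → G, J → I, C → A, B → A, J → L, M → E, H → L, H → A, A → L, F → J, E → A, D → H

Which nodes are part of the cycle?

F, I, J, K

DFS with gray/black marking from I:
I gray
  K gray
    G gray
      E gray
        A gray
          L gray
          L black
        A black
      E black
    G black
    M gray
      C gray
        C→A: A black — skip
      C black
      M→E: E black — skip
    M black
    K→A: A black — skip
    F gray
      H gray
        H→C: C black — skip
        H→E: E black — skip
        H→L: L black — skip
        H→A: A black — skip
      H black
      J gray
        J→H: H black — skip
        J→I: I is gray → back edge
Back edge closes the cycle I → K → F → J → I; its vertices are {F, I, J, K}.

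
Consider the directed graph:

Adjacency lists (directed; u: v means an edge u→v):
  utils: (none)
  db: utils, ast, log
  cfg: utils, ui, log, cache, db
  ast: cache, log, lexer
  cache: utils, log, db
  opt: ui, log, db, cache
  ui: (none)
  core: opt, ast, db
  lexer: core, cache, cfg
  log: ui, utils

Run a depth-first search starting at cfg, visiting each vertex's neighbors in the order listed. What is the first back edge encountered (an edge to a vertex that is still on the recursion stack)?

ast->cache

DFS from cfg (visiting each vertex's neighbors in the order listed); mark gray on enter, black on exit:
cfg gray
  utils gray
  utils black
  ui gray
  ui black
  log gray
    log→ui: ui black — skip
    log→utils: utils black — skip
  log black
  cache gray
    cache→utils: utils black — skip
    cache→log: log black — skip
    db gray
      db→utils: utils black — skip
      ast gray
        ast→cache: cache is gray → back edge
First back edge: ast → cache.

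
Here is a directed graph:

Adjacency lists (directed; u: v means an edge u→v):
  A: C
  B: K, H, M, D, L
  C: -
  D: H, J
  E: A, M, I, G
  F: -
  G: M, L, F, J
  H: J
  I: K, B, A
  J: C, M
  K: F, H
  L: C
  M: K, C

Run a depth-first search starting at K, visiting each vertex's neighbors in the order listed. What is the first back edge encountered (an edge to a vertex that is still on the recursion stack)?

M→K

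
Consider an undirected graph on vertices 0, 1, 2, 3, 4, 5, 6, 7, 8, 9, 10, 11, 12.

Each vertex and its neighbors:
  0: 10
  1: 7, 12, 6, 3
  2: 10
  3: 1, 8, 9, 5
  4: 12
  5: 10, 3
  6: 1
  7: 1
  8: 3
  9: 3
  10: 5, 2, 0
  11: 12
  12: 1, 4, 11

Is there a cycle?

No

DFS, tracking each vertex's parent; an edge to a visited non-parent vertex closes a cycle.
Start from 9:
visit 9 (parent –)
  visit 3 (parent 9)
    visit 1 (parent 3)
      visit 7 (parent 1)
        7–1: parent, skip
      visit 12 (parent 1)
        12–1: parent, skip
        visit 4 (parent 12)
          4–12: parent, skip
        visit 11 (parent 12)
          11–12: parent, skip
      visit 6 (parent 1)
        6–1: parent, skip
      1–3: parent, skip
    visit 8 (parent 3)
      8–3: parent, skip
    3–9: parent, skip
    visit 5 (parent 3)
      visit 10 (parent 5)
        10–5: parent, skip
        visit 2 (parent 10)
          2–10: parent, skip
        visit 0 (parent 10)
          0–10: parent, skip
      5–3: parent, skip
No non-parent visited neighbor found — the graph is a forest.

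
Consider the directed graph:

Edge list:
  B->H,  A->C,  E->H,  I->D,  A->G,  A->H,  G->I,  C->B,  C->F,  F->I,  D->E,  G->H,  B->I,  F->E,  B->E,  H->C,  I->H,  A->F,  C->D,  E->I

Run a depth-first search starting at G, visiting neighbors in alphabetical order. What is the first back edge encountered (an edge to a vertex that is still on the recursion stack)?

E->H

DFS from G (visiting neighbors in alphabetical order); mark gray on enter, black on exit:
G gray
  H gray
    C gray
      B gray
        E gray
          E→H: H is gray → back edge
First back edge: E → H.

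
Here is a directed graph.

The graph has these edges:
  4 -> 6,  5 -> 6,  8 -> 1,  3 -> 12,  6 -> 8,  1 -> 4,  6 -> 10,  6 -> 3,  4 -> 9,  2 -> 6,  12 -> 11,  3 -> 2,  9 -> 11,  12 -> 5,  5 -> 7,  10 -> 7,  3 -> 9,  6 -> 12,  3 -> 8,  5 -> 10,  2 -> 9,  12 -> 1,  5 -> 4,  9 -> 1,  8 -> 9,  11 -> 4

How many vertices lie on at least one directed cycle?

10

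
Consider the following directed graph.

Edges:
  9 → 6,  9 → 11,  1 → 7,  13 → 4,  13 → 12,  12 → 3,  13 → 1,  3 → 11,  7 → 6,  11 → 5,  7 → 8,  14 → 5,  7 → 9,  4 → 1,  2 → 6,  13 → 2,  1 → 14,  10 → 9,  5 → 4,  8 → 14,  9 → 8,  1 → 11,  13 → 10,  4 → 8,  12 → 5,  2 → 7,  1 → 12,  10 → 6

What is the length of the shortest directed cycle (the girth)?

4

For each vertex v, BFS finds the shortest path from v back to v.
The shortest such closed walk is 1 → 11 → 5 → 4 → 1, length 4.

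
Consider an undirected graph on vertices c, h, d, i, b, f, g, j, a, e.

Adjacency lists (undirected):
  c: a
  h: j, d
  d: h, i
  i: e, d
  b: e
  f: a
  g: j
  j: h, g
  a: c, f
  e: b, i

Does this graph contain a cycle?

No

DFS, tracking each vertex's parent; an edge to a visited non-parent vertex closes a cycle.
Start from e:
visit e (parent –)
  visit b (parent e)
    b–e: parent, skip
  visit i (parent e)
    i–e: parent, skip
    visit d (parent i)
      visit h (parent d)
        visit j (parent h)
          j–h: parent, skip
          visit g (parent j)
            g–j: parent, skip
        h–d: parent, skip
      d–i: parent, skip
visit c (parent –)
  visit a (parent c)
    a–c: parent, skip
    visit f (parent a)
      f–a: parent, skip
No non-parent visited neighbor found — the graph is a forest.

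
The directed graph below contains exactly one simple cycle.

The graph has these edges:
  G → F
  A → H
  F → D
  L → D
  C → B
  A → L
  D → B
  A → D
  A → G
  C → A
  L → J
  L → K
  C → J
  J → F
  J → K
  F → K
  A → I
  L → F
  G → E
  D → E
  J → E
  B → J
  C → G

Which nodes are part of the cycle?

DFS with gray/black marking from B:
B gray
  J gray
    K gray
    K black
    E gray
    E black
    F gray
      F→K: K black — skip
      D gray
        D→B: B is gray → back edge
Back edge closes the cycle B → J → F → D → B; its vertices are {B, D, F, J}.

B, D, F, J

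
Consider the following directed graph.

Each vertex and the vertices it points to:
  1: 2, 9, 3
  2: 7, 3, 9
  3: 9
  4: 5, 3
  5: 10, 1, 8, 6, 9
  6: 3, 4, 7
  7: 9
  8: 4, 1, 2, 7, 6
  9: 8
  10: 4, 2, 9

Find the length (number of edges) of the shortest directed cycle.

3

For each vertex v, BFS finds the shortest path from v back to v.
The shortest such closed walk is 4 → 5 → 6 → 4, length 3.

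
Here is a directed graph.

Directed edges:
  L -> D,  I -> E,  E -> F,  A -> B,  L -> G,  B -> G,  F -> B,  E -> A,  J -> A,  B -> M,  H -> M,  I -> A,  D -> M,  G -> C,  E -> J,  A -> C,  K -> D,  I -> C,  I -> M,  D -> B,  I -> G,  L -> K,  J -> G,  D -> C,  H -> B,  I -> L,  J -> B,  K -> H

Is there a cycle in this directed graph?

No

DFS with white/gray/black marking, starting from L:
L gray
  D gray
    C gray
    C black
    B gray
      G gray
        G→C: C black — skip
      G black
      M gray
      M black
    B black
    D→M: M black — skip
  D black
  K gray
    H gray
      H→M: M black — skip
      H→B: B black — skip
    H black
    K→D: D black — skip
  K black
  L→G: G black — skip
L black
E gray
  J gray
    J→B: B black — skip
    A gray
      A→B: B black — skip
      A→C: C black — skip
    A black
    J→G: G black — skip
  J black
  F gray
    F→B: B black — skip
  F black
  E→A: A black — skip
E black
I gray
  I→C: C black — skip
  I→L: L black — skip
  I→G: G black — skip
  I→M: M black — skip
  I→E: E black — skip
  I→A: A black — skip
I black
Every edge goes to a white or black vertex — no back edge, so the graph is acyclic.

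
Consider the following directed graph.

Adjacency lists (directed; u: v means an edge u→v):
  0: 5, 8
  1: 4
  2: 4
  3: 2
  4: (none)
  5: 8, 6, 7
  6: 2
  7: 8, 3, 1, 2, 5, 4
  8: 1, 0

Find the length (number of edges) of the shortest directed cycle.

2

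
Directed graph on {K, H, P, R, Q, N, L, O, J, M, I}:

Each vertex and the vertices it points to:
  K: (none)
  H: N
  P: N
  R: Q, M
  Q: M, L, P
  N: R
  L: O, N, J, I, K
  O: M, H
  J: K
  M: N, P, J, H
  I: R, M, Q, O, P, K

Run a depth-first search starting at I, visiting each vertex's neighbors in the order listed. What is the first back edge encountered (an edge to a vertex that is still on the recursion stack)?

DFS from I (visiting each vertex's neighbors in the order listed); mark gray on enter, black on exit:
I gray
  R gray
    Q gray
      M gray
        N gray
          N→R: R is gray → back edge
First back edge: N → R.

N→R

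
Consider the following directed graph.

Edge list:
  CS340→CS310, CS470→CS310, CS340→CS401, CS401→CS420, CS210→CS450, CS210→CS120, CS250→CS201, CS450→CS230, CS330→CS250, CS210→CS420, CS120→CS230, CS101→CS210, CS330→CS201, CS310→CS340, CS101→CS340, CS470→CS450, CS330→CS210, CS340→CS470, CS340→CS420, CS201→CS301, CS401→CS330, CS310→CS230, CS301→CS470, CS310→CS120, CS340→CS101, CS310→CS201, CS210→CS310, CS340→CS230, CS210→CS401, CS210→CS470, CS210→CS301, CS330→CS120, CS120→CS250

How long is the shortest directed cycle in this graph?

2

For each vertex v, BFS finds the shortest path from v back to v.
The shortest such closed walk is CS340 → CS101 → CS340, length 2.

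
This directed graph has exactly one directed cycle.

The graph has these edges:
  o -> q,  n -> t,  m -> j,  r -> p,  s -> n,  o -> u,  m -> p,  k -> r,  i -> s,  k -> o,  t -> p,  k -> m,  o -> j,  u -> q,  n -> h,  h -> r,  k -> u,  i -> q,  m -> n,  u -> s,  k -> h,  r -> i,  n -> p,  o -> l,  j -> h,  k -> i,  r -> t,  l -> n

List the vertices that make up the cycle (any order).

h, i, n, r, s

DFS with gray/black marking from r:
r gray
  p gray
  p black
  i gray
    s gray
      n gray
        t gray
          t→p: p black — skip
        t black
        n→p: p black — skip
        h gray
          h→r: r is gray → back edge
Back edge closes the cycle r → i → s → n → h → r; its vertices are {h, i, n, r, s}.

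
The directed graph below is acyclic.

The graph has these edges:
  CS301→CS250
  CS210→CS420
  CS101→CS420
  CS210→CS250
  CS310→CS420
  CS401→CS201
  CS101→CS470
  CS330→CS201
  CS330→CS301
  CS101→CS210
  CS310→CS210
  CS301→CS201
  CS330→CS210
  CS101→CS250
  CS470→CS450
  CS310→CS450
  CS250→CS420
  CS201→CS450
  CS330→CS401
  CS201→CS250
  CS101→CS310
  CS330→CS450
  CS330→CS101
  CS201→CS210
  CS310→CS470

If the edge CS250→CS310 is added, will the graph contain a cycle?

Yes

Adding CS250→CS310 creates a cycle iff CS310 can already reach CS250.
Path from CS310: CS310 → CS210 → CS250.
So CS310 → … → CS250 → CS310 is a cycle.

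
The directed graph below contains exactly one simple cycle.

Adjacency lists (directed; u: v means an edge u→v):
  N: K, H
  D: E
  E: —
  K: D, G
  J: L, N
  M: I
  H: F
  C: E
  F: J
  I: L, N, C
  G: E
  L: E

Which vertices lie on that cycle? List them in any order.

DFS with gray/black marking from N:
N gray
  K gray
    D gray
      E gray
      E black
    D black
    G gray
      G→E: E black — skip
    G black
  K black
  H gray
    F gray
      J gray
        L gray
          L→E: E black — skip
        L black
        J→N: N is gray → back edge
Back edge closes the cycle N → H → F → J → N; its vertices are {F, H, J, N}.

F, H, J, N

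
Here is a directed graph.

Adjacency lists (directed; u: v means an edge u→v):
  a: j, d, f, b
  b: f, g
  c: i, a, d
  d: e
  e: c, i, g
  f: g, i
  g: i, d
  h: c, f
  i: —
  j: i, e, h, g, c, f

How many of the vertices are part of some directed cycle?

A vertex is on a directed cycle iff it belongs to a strongly connected component of size ≥ 2 (or has a self-loop).
The vertices on cycles are {a, b, c, d, e, f, g, h, j} — 9 in total.

9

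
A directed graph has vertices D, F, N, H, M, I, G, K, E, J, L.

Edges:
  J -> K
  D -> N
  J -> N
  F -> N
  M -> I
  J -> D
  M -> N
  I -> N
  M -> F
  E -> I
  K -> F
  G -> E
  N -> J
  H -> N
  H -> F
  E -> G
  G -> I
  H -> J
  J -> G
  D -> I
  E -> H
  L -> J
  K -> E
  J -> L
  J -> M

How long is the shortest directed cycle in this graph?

2

For each vertex v, BFS finds the shortest path from v back to v.
The shortest such closed walk is L → J → L, length 2.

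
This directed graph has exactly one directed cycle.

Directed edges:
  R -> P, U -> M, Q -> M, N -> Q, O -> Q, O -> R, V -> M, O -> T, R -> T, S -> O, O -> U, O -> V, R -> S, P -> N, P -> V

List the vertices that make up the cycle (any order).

O, R, S

DFS with gray/black marking from R:
R gray
  P gray
    N gray
      Q gray
        M gray
        M black
      Q black
    N black
    V gray
      V→M: M black — skip
    V black
  P black
  T gray
  T black
  S gray
    O gray
      O→V: V black — skip
      O→T: T black — skip
      U gray
        U→M: M black — skip
      U black
      O→Q: Q black — skip
      O→R: R is gray → back edge
Back edge closes the cycle R → S → O → R; its vertices are {O, R, S}.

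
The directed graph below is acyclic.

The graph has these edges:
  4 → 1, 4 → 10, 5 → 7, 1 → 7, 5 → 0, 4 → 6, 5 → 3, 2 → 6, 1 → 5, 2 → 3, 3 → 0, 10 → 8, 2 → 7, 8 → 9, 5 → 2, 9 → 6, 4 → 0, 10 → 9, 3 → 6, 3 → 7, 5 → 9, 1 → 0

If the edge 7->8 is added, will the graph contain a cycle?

No

Adding 7→8 creates a cycle iff 8 can already reach 7.
Explore from 8: no path reaches 7. The graph stays acyclic.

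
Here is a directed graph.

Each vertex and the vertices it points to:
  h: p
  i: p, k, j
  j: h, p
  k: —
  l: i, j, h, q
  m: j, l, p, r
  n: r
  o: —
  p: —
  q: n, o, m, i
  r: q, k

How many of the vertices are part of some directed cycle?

5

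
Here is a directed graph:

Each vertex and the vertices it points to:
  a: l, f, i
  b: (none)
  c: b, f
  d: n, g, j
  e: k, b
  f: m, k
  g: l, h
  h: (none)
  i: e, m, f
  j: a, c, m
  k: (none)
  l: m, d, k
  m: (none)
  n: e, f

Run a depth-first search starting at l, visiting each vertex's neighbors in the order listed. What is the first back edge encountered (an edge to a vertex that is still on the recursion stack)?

g->l

DFS from l (visiting each vertex's neighbors in the order listed); mark gray on enter, black on exit:
l gray
  m gray
  m black
  d gray
    n gray
      e gray
        k gray
        k black
        b gray
        b black
      e black
      f gray
        f→m: m black — skip
        f→k: k black — skip
      f black
    n black
    g gray
      g→l: l is gray → back edge
First back edge: g → l.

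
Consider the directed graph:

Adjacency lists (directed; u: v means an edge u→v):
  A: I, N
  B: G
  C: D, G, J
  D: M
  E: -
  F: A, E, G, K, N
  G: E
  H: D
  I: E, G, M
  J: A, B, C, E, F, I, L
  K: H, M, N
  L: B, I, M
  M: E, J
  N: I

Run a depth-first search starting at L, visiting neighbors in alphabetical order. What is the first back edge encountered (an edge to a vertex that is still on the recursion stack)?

A→I

DFS from L (visiting neighbors in alphabetical order); mark gray on enter, black on exit:
L gray
  B gray
    G gray
      E gray
      E black
    G black
  B black
  I gray
    I→E: E black — skip
    I→G: G black — skip
    M gray
      M→E: E black — skip
      J gray
        A gray
          A→I: I is gray → back edge
First back edge: A → I.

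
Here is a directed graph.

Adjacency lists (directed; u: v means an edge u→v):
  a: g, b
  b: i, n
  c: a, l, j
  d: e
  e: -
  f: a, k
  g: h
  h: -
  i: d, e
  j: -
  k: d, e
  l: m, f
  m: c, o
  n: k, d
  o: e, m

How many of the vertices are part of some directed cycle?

4

A vertex is on a directed cycle iff it belongs to a strongly connected component of size ≥ 2 (or has a self-loop).
The vertices on cycles are {c, l, m, o} — 4 in total.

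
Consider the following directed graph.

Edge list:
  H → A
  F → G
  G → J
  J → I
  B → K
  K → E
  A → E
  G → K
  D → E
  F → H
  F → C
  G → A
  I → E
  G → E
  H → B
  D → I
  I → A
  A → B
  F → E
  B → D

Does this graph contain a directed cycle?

DFS with white/gray/black marking, starting from C:
C gray
C black
J gray
  I gray
    E gray
    E black
    A gray
      A→E: E black — skip
      B gray
        K gray
          K→E: E black — skip
        K black
        D gray
          D→I: I is gray → back edge
Back edge found, so a cycle exists: I → A → B → D → I.

Yes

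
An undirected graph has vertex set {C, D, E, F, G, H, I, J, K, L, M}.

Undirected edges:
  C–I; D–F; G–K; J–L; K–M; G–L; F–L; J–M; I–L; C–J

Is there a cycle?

DFS, tracking each vertex's parent; an edge to a visited non-parent vertex closes a cycle.
Start from C:
visit C (parent –)
  visit J (parent C)
    visit M (parent J)
      visit K (parent M)
        K–M: parent, skip
        visit G (parent K)
          visit L (parent G)
            visit I (parent L)
              I–C: C visited and ≠ parent → cycle
Cycle: C – J – M – K – G – L – I – C.

Yes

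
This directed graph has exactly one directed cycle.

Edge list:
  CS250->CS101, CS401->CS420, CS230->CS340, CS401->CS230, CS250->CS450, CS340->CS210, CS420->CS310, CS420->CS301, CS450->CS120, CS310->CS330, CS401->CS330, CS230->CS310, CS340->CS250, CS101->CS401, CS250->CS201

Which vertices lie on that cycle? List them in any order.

CS101, CS230, CS250, CS340, CS401

DFS with gray/black marking from CS340:
CS340 gray
  CS210 gray
  CS210 black
  CS250 gray
    CS101 gray
      CS401 gray
        CS420 gray
          CS310 gray
            CS330 gray
            CS330 black
          CS310 black
          CS301 gray
          CS301 black
        CS420 black
        CS401→CS330: CS330 black — skip
        CS230 gray
          CS230→CS340: CS340 is gray → back edge
Back edge closes the cycle CS340 → CS250 → CS101 → CS401 → CS230 → CS340; its vertices are {CS101, CS230, CS250, CS340, CS401}.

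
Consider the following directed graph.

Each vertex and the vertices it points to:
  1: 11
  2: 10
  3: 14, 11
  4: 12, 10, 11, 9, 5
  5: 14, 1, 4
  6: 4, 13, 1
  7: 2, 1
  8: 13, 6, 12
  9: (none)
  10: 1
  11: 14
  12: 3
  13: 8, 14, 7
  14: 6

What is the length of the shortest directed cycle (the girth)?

2

For each vertex v, BFS finds the shortest path from v back to v.
The shortest such closed walk is 13 → 8 → 13, length 2.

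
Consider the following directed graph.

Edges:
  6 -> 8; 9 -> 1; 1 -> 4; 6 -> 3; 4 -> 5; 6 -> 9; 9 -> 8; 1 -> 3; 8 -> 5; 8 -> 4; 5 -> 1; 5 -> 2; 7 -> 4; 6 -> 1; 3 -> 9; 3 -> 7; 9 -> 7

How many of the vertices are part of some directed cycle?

7

A vertex is on a directed cycle iff it belongs to a strongly connected component of size ≥ 2 (or has a self-loop).
The vertices on cycles are {1, 3, 4, 5, 7, 8, 9} — 7 in total.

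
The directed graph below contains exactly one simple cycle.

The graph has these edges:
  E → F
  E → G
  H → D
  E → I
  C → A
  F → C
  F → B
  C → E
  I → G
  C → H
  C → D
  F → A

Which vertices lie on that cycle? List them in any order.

DFS with gray/black marking from E:
E gray
  F gray
    C gray
      A gray
      A black
      C→E: E is gray → back edge
Back edge closes the cycle E → F → C → E; its vertices are {C, E, F}.

C, E, F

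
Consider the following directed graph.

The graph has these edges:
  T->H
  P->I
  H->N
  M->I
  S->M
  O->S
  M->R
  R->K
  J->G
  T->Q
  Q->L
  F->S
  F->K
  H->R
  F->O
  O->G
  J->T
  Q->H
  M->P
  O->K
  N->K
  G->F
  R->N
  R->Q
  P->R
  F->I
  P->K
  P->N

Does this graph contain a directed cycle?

Yes

DFS with white/gray/black marking, starting from P:
P gray
  I gray
  I black
  R gray
    Q gray
      H gray
        H→R: R is gray → back edge
Back edge found, so a cycle exists: R → Q → H → R.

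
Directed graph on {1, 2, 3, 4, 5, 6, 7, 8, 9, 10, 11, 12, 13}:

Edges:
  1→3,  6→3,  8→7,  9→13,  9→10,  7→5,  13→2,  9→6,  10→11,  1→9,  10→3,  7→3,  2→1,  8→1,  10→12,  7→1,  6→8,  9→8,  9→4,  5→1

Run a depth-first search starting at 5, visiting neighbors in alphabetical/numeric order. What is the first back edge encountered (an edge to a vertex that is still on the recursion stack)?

DFS from 5 (visiting neighbors in alphabetical/numeric order); mark gray on enter, black on exit:
5 gray
  1 gray
    3 gray
    3 black
    9 gray
      4 gray
      4 black
      6 gray
        6→3: 3 black — skip
        8 gray
          8→1: 1 is gray → back edge
First back edge: 8 → 1.

8→1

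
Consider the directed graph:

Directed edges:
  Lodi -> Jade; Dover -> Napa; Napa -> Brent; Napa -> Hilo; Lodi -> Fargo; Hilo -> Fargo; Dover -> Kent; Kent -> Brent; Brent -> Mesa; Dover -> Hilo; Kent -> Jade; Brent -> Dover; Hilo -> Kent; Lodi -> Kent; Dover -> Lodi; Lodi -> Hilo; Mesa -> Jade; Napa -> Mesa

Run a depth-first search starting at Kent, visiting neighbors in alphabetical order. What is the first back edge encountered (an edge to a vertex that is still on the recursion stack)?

Hilo→Kent

DFS from Kent (visiting neighbors in alphabetical order); mark gray on enter, black on exit:
Kent gray
  Brent gray
    Dover gray
      Hilo gray
        Fargo gray
        Fargo black
        Hilo→Kent: Kent is gray → back edge
First back edge: Hilo → Kent.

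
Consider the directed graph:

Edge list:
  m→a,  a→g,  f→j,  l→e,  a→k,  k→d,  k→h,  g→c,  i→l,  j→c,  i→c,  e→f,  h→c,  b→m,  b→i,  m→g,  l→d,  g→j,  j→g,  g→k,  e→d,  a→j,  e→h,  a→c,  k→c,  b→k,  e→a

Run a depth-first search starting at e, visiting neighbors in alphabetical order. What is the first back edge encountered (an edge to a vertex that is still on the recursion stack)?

DFS from e (visiting neighbors in alphabetical order); mark gray on enter, black on exit:
e gray
  a gray
    c gray
    c black
    g gray
      g→c: c black — skip
      j gray
        j→c: c black — skip
        j→g: g is gray → back edge
First back edge: j → g.

j->g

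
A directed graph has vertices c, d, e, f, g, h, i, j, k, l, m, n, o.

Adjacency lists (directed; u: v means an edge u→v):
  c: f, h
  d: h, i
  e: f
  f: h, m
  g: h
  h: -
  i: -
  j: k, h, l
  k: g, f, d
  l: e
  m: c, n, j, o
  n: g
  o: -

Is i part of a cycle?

No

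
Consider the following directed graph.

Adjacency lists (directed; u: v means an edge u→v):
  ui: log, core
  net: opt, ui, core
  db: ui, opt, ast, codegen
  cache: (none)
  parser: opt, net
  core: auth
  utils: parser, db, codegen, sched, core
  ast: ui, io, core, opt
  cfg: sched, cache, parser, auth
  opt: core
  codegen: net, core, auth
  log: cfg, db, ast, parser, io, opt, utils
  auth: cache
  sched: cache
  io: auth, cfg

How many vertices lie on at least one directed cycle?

A vertex is on a directed cycle iff it belongs to a strongly connected component of size ≥ 2 (or has a self-loop).
The vertices on cycles are {db, io, ui, ast, cfg, log, net, utils, parser, codegen} — 10 in total.

10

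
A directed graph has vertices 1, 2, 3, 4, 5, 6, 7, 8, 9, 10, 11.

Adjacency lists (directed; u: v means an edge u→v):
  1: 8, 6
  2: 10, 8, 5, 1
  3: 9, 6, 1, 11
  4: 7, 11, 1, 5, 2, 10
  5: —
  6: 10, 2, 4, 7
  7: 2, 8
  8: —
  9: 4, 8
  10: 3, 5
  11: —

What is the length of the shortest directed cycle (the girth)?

3

For each vertex v, BFS finds the shortest path from v back to v.
The shortest such closed walk is 3 → 6 → 10 → 3, length 3.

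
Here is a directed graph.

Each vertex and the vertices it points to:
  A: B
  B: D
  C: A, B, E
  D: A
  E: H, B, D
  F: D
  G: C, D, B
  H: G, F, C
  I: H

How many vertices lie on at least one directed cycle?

A vertex is on a directed cycle iff it belongs to a strongly connected component of size ≥ 2 (or has a self-loop).
The vertices on cycles are {A, B, C, D, E, G, H} — 7 in total.

7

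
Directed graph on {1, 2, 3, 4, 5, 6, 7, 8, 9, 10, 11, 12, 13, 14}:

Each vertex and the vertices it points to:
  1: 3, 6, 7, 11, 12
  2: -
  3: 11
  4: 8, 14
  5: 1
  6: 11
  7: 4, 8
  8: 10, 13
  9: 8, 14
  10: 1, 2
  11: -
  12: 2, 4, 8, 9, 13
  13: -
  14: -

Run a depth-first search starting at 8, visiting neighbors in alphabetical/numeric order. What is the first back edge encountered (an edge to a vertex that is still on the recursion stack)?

DFS from 8 (visiting neighbors in alphabetical/numeric order); mark gray on enter, black on exit:
8 gray
  10 gray
    1 gray
      3 gray
        11 gray
        11 black
      3 black
      6 gray
        6→11: 11 black — skip
      6 black
      7 gray
        4 gray
          4→8: 8 is gray → back edge
First back edge: 4 → 8.

4→8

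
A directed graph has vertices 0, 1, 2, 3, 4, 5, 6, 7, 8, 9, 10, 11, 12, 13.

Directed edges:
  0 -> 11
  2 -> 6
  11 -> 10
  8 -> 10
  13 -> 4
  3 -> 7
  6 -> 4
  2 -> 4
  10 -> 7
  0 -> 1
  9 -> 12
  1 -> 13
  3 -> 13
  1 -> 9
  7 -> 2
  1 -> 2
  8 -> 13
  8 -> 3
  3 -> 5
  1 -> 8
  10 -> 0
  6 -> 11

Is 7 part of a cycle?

Yes

7 is on a cycle iff 7 can reach itself via ≥1 edge.
7 → 2 → 6 → 11 → 10 → 7 — yes.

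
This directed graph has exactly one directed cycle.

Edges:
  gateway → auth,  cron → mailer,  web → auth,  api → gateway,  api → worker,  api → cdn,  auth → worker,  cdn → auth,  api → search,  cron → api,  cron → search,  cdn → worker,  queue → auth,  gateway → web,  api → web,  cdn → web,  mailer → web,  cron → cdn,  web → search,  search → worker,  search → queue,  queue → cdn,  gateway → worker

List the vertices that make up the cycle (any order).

DFS with gray/black marking from web:
web gray
  search gray
    queue gray
      cdn gray
        cdn→web: web is gray → back edge
Back edge closes the cycle web → search → queue → cdn → web; its vertices are {cdn, web, queue, search}.

cdn, web, queue, search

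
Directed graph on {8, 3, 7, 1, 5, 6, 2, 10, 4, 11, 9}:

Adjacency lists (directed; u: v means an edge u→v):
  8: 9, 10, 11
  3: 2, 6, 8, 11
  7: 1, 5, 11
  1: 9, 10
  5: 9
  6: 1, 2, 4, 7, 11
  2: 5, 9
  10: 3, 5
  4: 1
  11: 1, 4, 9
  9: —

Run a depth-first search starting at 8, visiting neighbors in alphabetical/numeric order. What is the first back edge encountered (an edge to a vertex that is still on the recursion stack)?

1→10

DFS from 8 (visiting neighbors in alphabetical/numeric order); mark gray on enter, black on exit:
8 gray
  9 gray
  9 black
  10 gray
    3 gray
      2 gray
        5 gray
          5→9: 9 black — skip
        5 black
        2→9: 9 black — skip
      2 black
      6 gray
        1 gray
          1→9: 9 black — skip
          1→10: 10 is gray → back edge
First back edge: 1 → 10.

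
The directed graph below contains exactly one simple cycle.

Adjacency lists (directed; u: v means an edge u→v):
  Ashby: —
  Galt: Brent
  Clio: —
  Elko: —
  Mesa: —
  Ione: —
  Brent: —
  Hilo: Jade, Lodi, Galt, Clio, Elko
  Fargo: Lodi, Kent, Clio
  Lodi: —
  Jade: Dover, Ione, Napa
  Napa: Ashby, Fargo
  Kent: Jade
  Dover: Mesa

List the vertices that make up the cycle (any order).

Jade, Kent, Napa, Fargo

DFS with gray/black marking from Jade:
Jade gray
  Dover gray
    Mesa gray
    Mesa black
  Dover black
  Ione gray
  Ione black
  Napa gray
    Ashby gray
    Ashby black
    Fargo gray
      Lodi gray
      Lodi black
      Kent gray
        Kent→Jade: Jade is gray → back edge
Back edge closes the cycle Jade → Napa → Fargo → Kent → Jade; its vertices are {Jade, Kent, Napa, Fargo}.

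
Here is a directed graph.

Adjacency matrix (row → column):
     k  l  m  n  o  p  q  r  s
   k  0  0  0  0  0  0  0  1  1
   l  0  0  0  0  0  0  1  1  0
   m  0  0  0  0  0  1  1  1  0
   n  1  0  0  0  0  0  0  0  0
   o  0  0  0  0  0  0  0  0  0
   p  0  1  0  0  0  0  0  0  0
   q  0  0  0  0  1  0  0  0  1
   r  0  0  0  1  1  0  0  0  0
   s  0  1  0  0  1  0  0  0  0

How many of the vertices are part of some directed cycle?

6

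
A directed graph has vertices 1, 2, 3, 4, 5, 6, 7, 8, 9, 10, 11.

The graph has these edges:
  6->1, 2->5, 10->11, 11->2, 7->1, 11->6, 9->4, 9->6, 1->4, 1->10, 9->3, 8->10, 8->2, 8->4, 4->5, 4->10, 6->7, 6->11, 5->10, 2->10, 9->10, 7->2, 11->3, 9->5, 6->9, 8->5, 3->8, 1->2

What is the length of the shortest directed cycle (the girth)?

2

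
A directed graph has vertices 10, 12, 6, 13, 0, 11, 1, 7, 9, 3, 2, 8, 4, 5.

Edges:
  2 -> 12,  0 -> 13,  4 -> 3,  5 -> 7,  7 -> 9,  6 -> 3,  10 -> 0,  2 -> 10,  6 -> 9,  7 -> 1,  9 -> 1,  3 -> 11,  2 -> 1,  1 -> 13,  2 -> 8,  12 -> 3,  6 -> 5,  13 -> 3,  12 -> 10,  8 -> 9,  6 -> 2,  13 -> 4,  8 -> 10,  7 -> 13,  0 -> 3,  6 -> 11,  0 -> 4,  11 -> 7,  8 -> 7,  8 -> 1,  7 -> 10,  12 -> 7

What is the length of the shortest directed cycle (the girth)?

4

For each vertex v, BFS finds the shortest path from v back to v.
The shortest such closed walk is 11 → 7 → 13 → 3 → 11, length 4.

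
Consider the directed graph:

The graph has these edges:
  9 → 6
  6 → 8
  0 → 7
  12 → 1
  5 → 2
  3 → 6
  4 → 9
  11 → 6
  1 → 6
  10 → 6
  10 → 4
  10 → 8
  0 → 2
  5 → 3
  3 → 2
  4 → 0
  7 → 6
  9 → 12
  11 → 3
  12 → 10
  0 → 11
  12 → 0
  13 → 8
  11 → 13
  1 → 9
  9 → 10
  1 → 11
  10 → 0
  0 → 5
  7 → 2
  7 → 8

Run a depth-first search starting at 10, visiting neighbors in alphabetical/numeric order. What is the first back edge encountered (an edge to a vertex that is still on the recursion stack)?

9->10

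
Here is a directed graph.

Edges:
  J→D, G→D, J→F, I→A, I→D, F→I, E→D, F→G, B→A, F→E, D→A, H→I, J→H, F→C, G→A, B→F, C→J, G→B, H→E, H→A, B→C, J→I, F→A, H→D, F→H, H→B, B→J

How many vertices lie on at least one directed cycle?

A vertex is on a directed cycle iff it belongs to a strongly connected component of size ≥ 2 (or has a self-loop).
The vertices on cycles are {B, C, F, G, H, J} — 6 in total.

6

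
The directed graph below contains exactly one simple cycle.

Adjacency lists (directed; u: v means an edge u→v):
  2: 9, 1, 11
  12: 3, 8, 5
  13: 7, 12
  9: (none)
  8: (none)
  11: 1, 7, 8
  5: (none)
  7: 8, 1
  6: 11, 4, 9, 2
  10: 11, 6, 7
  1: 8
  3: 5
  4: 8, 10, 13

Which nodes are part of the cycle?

DFS with gray/black marking from 4:
4 gray
  8 gray
  8 black
  10 gray
    11 gray
      1 gray
        1→8: 8 black — skip
      1 black
      7 gray
        7→8: 8 black — skip
        7→1: 1 black — skip
      7 black
      11→8: 8 black — skip
    11 black
    6 gray
      6→11: 11 black — skip
      6→4: 4 is gray → back edge
Back edge closes the cycle 4 → 10 → 6 → 4; its vertices are {4, 6, 10}.

4, 6, 10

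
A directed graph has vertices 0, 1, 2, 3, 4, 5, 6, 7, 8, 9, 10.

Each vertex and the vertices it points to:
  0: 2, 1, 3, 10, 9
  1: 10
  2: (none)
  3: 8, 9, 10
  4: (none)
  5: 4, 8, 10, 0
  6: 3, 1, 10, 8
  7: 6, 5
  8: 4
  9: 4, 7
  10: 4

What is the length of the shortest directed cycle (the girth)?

4

For each vertex v, BFS finds the shortest path from v back to v.
The shortest such closed walk is 0 → 9 → 7 → 5 → 0, length 4.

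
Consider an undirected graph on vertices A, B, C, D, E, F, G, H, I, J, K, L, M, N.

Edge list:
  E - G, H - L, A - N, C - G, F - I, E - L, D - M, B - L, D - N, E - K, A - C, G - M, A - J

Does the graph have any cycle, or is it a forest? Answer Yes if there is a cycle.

Yes

DFS, tracking each vertex's parent; an edge to a visited non-parent vertex closes a cycle.
Start from L:
visit L (parent –)
  visit E (parent L)
    visit K (parent E)
      K–E: parent, skip
    visit G (parent E)
      G–E: parent, skip
      visit C (parent G)
        visit A (parent C)
          A–C: parent, skip
          visit J (parent A)
            J–A: parent, skip
          visit N (parent A)
            N–A: parent, skip
            visit D (parent N)
              visit M (parent D)
                M–D: parent, skip
                M–G: G visited and ≠ parent → cycle
Cycle: G – C – A – N – D – M – G.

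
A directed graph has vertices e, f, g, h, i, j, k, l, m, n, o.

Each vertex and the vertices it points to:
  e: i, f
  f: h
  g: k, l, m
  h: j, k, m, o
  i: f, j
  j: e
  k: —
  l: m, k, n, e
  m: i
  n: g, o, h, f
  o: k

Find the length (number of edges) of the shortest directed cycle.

For each vertex v, BFS finds the shortest path from v back to v.
The shortest such closed walk is l → n → g → l, length 3.

3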